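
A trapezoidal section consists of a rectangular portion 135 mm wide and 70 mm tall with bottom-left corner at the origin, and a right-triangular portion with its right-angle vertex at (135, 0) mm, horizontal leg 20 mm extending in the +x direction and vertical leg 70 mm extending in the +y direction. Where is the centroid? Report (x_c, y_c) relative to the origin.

rectangular portion: A = 135 × 70 = 9450.00, centroid at (67.50, 35.00).
triangular portion: A = ½·20·70 = 700.00, centroid at (141.67, 23.33).
ΣA = 10150.00 mm², ΣAx_c = 737041.67 mm³, ΣAy_c = 347083.33 mm³.
x_c = 737041.67/10150.00 = 72.61 mm; y_c = 347083.33/10150.00 = 34.20 mm.

x_c = 72.61 mm, y_c = 34.20 mm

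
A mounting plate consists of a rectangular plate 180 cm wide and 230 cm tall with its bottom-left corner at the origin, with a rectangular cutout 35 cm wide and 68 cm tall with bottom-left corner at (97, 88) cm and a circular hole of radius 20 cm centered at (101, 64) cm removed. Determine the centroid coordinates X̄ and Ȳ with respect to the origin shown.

X̄ = 88.09 cm, Ȳ = 116.26 cm

plate: A = 180 × 230 = 41400.00, centroid at (90.00, 115.00).
hole 1: A = −(35 × 68) = -2380.00, centroid at (114.50, 122.00).
hole 2: A = −π·20² = -1256.64, centroid at (101.00, 64.00).
ΣA = 37763.36 cm², ΣAX̄ = 3326569.66 cm³, ΣAȲ = 4390215.23 cm³.
X̄ = 3326569.66/37763.36 = 88.09 cm; Ȳ = 4390215.23/37763.36 = 116.26 cm.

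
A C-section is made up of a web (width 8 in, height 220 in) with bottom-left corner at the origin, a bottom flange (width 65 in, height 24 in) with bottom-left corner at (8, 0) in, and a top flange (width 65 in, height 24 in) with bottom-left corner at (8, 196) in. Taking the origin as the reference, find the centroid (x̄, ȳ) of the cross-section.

x̄ = 27.34 in, ȳ = 110.00 in

web: A = 8 × 220 = 1760.00, centroid at (4.00, 110.00).
bottom flange: A = 65 × 24 = 1560.00, centroid at (40.50, 12.00).
top flange: A = 65 × 24 = 1560.00, centroid at (40.50, 208.00).
ΣA = 4880.00 in², ΣAx̄ = 133400.00 in³, ΣAȳ = 536800.00 in³.
x̄ = 133400.00/4880.00 = 27.34 in; ȳ = 536800.00/4880.00 = 110.00 in.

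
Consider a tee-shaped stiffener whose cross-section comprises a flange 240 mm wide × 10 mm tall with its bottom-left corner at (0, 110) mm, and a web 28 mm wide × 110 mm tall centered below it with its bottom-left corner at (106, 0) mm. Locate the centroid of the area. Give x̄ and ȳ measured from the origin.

x̄ = 120.00 mm, ȳ = 81.28 mm

web: A = 28 × 110 = 3080.00, centroid at (120.00, 55.00).
flange: A = 240 × 10 = 2400.00, centroid at (120.00, 115.00).
ΣA = 5480.00 mm²
ΣAx̄ = (3080.00)(120.00) + (2400.00)(120.00) = 657600.00 mm³
ΣAȳ = (3080.00)(55.00) + (2400.00)(115.00) = 445400.00 mm³
x̄ = 657600.00 / 5480.00 = 120.00 mm
ȳ = 445400.00 / 5480.00 = 81.28 mm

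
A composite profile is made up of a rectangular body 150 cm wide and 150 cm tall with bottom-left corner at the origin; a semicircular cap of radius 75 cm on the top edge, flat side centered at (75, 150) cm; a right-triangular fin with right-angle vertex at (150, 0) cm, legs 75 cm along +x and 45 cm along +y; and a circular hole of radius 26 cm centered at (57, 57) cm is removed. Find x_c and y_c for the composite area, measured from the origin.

Part | A | x̄ᵢ | ȳᵢ | A·x̄ᵢ | A·ȳᵢ
rectangular body | 22500.00 | 75.00 | 75.00 | 1687500.00 | 1687500.00
semicircular top | 8835.73 | 75.00 | 181.83 | 662679.70 | 1606609.40
triangular fin | 1687.50 | 175.00 | 15.00 | 295312.50 | 25312.50
hole | -2123.72 | 57.00 | 57.00 | -121051.85 | -121051.85
Σ | 30899.51 |  |  | 2524440.35 | 3198370.05
x_c = 2524440.35 / 30899.51 = 81.70 cm
y_c = 3198370.05 / 30899.51 = 103.51 cm

x_c = 81.70 cm, y_c = 103.51 cm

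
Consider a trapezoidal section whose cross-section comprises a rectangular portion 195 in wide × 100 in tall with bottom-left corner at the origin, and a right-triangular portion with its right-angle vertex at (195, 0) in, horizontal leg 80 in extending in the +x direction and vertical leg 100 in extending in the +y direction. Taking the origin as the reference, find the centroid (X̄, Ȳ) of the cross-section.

rectangular portion: A = 195 × 100 = 19500.00, centroid at (97.50, 50.00).
triangular portion: A = ½·80·100 = 4000.00, centroid at (221.67, 33.33).
ΣA = 23500.00 in², ΣAX̄ = 2787916.67 in³, ΣAȲ = 1108333.33 in³.
X̄ = 2787916.67/23500.00 = 118.63 in; Ȳ = 1108333.33/23500.00 = 47.16 in.

X̄ = 118.63 in, Ȳ = 47.16 in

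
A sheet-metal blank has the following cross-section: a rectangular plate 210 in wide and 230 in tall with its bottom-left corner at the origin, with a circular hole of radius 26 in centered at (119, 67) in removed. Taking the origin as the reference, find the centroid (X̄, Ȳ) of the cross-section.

X̄ = 104.36 in, Ȳ = 117.21 in

plate: A = 210 × 230 = 48300.00, centroid at (105.00, 115.00).
hole: A = −π·26² = -2123.72, centroid at (119.00, 67.00).
ΣA = 46176.28 in²
ΣAX̄ = (48300.00)(105.00) + (-2123.72)(119.00) = 4818777.72 in³
ΣAȲ = (48300.00)(115.00) + (-2123.72)(67.00) = 5412210.99 in³
X̄ = 4818777.72 / 46176.28 = 104.36 in
Ȳ = 5412210.99 / 46176.28 = 117.21 in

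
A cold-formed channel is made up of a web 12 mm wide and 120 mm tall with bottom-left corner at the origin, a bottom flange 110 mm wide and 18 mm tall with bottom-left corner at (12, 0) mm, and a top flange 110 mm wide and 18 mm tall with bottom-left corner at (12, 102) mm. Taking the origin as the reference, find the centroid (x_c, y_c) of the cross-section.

x_c = 50.73 mm, y_c = 60.00 mm

Part | A | x̄ᵢ | ȳᵢ | A·x̄ᵢ | A·ȳᵢ
web | 1440.00 | 6.00 | 60.00 | 8640.00 | 86400.00
bottom flange | 1980.00 | 67.00 | 9.00 | 132660.00 | 17820.00
top flange | 1980.00 | 67.00 | 111.00 | 132660.00 | 219780.00
Σ | 5400.00 |  |  | 273960.00 | 324000.00
x_c = 273960.00 / 5400.00 = 50.73 mm
y_c = 324000.00 / 5400.00 = 60.00 mm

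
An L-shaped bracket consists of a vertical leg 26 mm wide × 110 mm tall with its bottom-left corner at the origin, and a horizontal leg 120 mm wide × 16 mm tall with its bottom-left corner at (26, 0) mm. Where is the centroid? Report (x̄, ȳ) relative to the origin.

x̄ = 42.32 mm, ȳ = 36.12 mm

Part | A | x̄ᵢ | ȳᵢ | A·x̄ᵢ | A·ȳᵢ
vertical leg | 2860.00 | 13.00 | 55.00 | 37180.00 | 157300.00
horizontal leg | 1920.00 | 86.00 | 8.00 | 165120.00 | 15360.00
Σ | 4780.00 |  |  | 202300.00 | 172660.00
x̄ = 202300.00 / 4780.00 = 42.32 mm
ȳ = 172660.00 / 4780.00 = 36.12 mm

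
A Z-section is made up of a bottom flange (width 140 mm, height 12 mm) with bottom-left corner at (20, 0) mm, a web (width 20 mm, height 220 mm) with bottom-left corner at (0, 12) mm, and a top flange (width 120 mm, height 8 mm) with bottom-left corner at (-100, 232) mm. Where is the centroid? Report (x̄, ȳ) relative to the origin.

x̄ = 22.27 mm, ȳ = 109.86 mm

bottom flange: A = 140 × 12 = 1680.00, centroid at (90.00, 6.00).
web: A = 20 × 220 = 4400.00, centroid at (10.00, 122.00).
top flange: A = 120 × 8 = 960.00, centroid at (-40.00, 236.00).
ΣA = 7040.00 mm², ΣAx̄ = 156800.00 mm³, ΣAȳ = 773440.00 mm³.
x̄ = 156800.00/7040.00 = 22.27 mm; ȳ = 773440.00/7040.00 = 109.86 mm.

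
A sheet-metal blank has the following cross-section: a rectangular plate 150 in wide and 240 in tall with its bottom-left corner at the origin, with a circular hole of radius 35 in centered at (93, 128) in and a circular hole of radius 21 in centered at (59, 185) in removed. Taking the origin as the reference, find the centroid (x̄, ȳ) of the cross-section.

plate: A = 150 × 240 = 36000.00, centroid at (75.00, 120.00).
hole 1: A = −π·35² = -3848.45, centroid at (93.00, 128.00).
hole 2: A = −π·21² = -1385.44, centroid at (59.00, 185.00).
ΣA = 30766.11 in²
ΣAx̄ = (36000.00)(75.00) + (-3848.45)(93.00) + (-1385.44)(59.00) = 2260352.96 in³
ΣAȳ = (36000.00)(120.00) + (-3848.45)(128.00) + (-1385.44)(185.00) = 3571091.44 in³
x̄ = 2260352.96 / 30766.11 = 73.47 in
ȳ = 3571091.44 / 30766.11 = 116.07 in

x̄ = 73.47 in, ȳ = 116.07 in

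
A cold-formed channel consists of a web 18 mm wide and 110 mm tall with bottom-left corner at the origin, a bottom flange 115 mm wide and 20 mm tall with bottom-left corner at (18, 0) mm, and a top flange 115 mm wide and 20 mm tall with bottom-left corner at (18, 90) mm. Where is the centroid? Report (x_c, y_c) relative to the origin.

x_c = 55.49 mm, y_c = 55.00 mm

web: A = 18 × 110 = 1980.00, centroid at (9.00, 55.00).
bottom flange: A = 115 × 20 = 2300.00, centroid at (75.50, 10.00).
top flange: A = 115 × 20 = 2300.00, centroid at (75.50, 100.00).
ΣA = 6580.00 mm²
ΣAx_c = (1980.00)(9.00) + (2300.00)(75.50) + (2300.00)(75.50) = 365120.00 mm³
ΣAy_c = (1980.00)(55.00) + (2300.00)(10.00) + (2300.00)(100.00) = 361900.00 mm³
x_c = 365120.00 / 6580.00 = 55.49 mm
y_c = 361900.00 / 6580.00 = 55.00 mm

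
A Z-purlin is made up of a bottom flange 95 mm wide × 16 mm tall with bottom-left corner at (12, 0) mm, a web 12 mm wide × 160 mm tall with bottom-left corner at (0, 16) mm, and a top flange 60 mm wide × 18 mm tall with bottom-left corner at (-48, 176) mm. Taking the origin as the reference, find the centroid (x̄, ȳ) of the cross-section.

Part | A | x̄ᵢ | ȳᵢ | A·x̄ᵢ | A·ȳᵢ
bottom flange | 1520.00 | 59.50 | 8.00 | 90440.00 | 12160.00
web | 1920.00 | 6.00 | 96.00 | 11520.00 | 184320.00
top flange | 1080.00 | -18.00 | 185.00 | -19440.00 | 199800.00
Σ | 4520.00 |  |  | 82520.00 | 396280.00
x̄ = 82520.00 / 4520.00 = 18.26 mm
ȳ = 396280.00 / 4520.00 = 87.67 mm

x̄ = 18.26 mm, ȳ = 87.67 mm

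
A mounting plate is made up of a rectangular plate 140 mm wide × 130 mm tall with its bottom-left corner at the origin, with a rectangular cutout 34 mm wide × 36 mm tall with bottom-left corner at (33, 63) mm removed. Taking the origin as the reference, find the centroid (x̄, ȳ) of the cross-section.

x̄ = 71.44 mm, ȳ = 63.85 mm

plate: A = 140 × 130 = 18200.00, centroid at (70.00, 65.00).
hole: A = −(34 × 36) = -1224.00, centroid at (50.00, 81.00).
ΣA = 16976.00 mm²
ΣAx̄ = (18200.00)(70.00) + (-1224.00)(50.00) = 1212800.00 mm³
ΣAȳ = (18200.00)(65.00) + (-1224.00)(81.00) = 1083856.00 mm³
x̄ = 1212800.00 / 16976.00 = 71.44 mm
ȳ = 1083856.00 / 16976.00 = 63.85 mm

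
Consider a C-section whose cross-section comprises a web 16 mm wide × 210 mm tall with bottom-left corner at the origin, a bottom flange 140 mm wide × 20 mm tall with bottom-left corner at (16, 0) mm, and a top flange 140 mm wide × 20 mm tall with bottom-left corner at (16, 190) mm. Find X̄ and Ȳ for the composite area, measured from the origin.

X̄ = 56.75 mm, Ȳ = 105.00 mm

web: A = 16 × 210 = 3360.00, centroid at (8.00, 105.00).
bottom flange: A = 140 × 20 = 2800.00, centroid at (86.00, 10.00).
top flange: A = 140 × 20 = 2800.00, centroid at (86.00, 200.00).
ΣA = 8960.00 mm², ΣAX̄ = 508480.00 mm³, ΣAȲ = 940800.00 mm³.
X̄ = 508480.00/8960.00 = 56.75 mm; Ȳ = 940800.00/8960.00 = 105.00 mm.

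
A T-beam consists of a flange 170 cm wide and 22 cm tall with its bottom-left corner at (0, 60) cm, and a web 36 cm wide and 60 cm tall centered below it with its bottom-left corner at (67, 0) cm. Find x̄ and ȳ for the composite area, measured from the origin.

Part | A | x̄ᵢ | ȳᵢ | A·x̄ᵢ | A·ȳᵢ
web | 2160.00 | 85.00 | 30.00 | 183600.00 | 64800.00
flange | 3740.00 | 85.00 | 71.00 | 317900.00 | 265540.00
Σ | 5900.00 |  |  | 501500.00 | 330340.00
x̄ = 501500.00 / 5900.00 = 85.00 cm
ȳ = 330340.00 / 5900.00 = 55.99 cm

x̄ = 85.00 cm, ȳ = 55.99 cm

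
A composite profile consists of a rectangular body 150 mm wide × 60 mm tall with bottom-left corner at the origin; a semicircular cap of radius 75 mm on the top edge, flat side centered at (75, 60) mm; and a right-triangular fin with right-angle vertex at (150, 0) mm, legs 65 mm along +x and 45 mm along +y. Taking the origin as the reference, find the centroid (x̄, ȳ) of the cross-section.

rectangular body: A = 150 × 60 = 9000.00, centroid at (75.00, 30.00).
semicircular top: A = ½π·75² = 8835.73, centroid at (75.00, 91.83).
triangular fin: A = ½·65·45 = 1462.50, centroid at (171.67, 15.00).
ΣA = 19298.23 mm², ΣAx̄ = 1588742.20 mm³, ΣAȳ = 1103331.26 mm³.
x̄ = 1588742.20/19298.23 = 82.33 mm; ȳ = 1103331.26/19298.23 = 57.17 mm.

x̄ = 82.33 mm, ȳ = 57.17 mm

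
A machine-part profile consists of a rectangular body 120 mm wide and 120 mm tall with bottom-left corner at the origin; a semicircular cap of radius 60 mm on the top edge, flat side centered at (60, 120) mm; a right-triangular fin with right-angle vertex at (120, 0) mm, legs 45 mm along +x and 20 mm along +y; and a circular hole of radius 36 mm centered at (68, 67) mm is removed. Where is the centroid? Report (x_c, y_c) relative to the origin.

x_c = 60.07 mm, y_c = 86.21 mm

rectangular body: A = 120 × 120 = 14400.00, centroid at (60.00, 60.00).
semicircular top: A = ½π·60² = 5654.87, centroid at (60.00, 145.46).
triangular fin: A = ½·45·20 = 450.00, centroid at (135.00, 6.67).
hole: A = −π·36² = -4071.50, centroid at (68.00, 67.00).
ΣA = 16433.36 mm²
ΣAx_c = (14400.00)(60.00) + (5654.87)(60.00) + (450.00)(135.00) + (-4071.50)(68.00) = 987179.73 mm³
ΣAy_c = (14400.00)(60.00) + (5654.87)(145.46) + (450.00)(6.67) + (-4071.50)(67.00) = 1416793.24 mm³
x_c = 987179.73 / 16433.36 = 60.07 mm
y_c = 1416793.24 / 16433.36 = 86.21 mm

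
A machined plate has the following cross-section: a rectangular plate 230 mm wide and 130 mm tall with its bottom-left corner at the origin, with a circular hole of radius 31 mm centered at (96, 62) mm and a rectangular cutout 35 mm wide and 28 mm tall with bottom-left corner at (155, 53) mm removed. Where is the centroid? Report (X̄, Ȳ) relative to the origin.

X̄ = 115.04 mm, Ȳ = 65.27 mm

plate: A = 230 × 130 = 29900.00, centroid at (115.00, 65.00).
hole 1: A = −π·31² = -3019.07, centroid at (96.00, 62.00).
hole 2: A = −(35 × 28) = -980.00, centroid at (172.50, 67.00).
ΣA = 25900.93 mm²
ΣAX̄ = (29900.00)(115.00) + (-3019.07)(96.00) + (-980.00)(172.50) = 2979619.23 mm³
ΣAȲ = (29900.00)(65.00) + (-3019.07)(62.00) + (-980.00)(67.00) = 1690657.63 mm³
X̄ = 2979619.23 / 25900.93 = 115.04 mm
Ȳ = 1690657.63 / 25900.93 = 65.27 mm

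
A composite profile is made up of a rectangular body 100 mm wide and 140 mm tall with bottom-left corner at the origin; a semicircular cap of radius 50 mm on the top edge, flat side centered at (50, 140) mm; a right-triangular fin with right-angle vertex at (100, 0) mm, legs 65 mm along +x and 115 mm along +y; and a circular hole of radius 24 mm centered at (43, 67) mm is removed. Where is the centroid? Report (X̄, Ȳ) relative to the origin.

X̄ = 64.13 mm, Ȳ = 82.35 mm

rectangular body: A = 100 × 140 = 14000.00, centroid at (50.00, 70.00).
semicircular top: A = ½π·50² = 3926.99, centroid at (50.00, 161.22).
triangular fin: A = ½·65·115 = 3737.50, centroid at (121.67, 38.33).
hole: A = −π·24² = -1809.56, centroid at (43.00, 67.00).
ΣA = 19854.93 mm²
ΣAX̄ = (14000.00)(50.00) + (3926.99)(50.00) + (3737.50)(121.67) + (-1809.56)(43.00) = 1273267.74 mm³
ΣAȲ = (14000.00)(70.00) + (3926.99)(161.22) + (3737.50)(38.33) + (-1809.56)(67.00) = 1635142.54 mm³
X̄ = 1273267.74 / 19854.93 = 64.13 mm
Ȳ = 1635142.54 / 19854.93 = 82.35 mm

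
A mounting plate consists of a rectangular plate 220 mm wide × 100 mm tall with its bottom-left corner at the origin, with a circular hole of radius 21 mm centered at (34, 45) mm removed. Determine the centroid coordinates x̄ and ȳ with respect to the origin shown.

x̄ = 115.11 mm, ȳ = 50.34 mm

plate: A = 220 × 100 = 22000.00, centroid at (110.00, 50.00).
hole: A = −π·21² = -1385.44, centroid at (34.00, 45.00).
ΣA = 20614.56 mm²
ΣAx̄ = (22000.00)(110.00) + (-1385.44)(34.00) = 2372894.96 mm³
ΣAȳ = (22000.00)(50.00) + (-1385.44)(45.00) = 1037655.09 mm³
x̄ = 2372894.96 / 20614.56 = 115.11 mm
ȳ = 1037655.09 / 20614.56 = 50.34 mm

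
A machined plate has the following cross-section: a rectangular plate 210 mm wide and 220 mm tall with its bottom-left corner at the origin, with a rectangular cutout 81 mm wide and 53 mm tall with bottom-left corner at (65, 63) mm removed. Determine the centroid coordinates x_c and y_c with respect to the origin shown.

plate: A = 210 × 220 = 46200.00, centroid at (105.00, 110.00).
hole: A = −(81 × 53) = -4293.00, centroid at (105.50, 89.50).
ΣA = 41907.00 mm²
ΣAx_c = (46200.00)(105.00) + (-4293.00)(105.50) = 4398088.50 mm³
ΣAy_c = (46200.00)(110.00) + (-4293.00)(89.50) = 4697776.50 mm³
x_c = 4398088.50 / 41907.00 = 104.95 mm
y_c = 4697776.50 / 41907.00 = 112.10 mm

x_c = 104.95 mm, y_c = 112.10 mm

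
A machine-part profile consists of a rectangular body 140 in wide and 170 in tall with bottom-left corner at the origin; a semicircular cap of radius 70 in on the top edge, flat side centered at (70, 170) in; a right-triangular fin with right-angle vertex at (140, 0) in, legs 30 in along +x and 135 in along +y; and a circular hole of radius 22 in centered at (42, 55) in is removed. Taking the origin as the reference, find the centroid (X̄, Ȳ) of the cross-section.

X̄ = 76.39 in, Ȳ = 111.48 in

rectangular body: A = 140 × 170 = 23800.00, centroid at (70.00, 85.00).
semicircular top: A = ½π·70² = 7696.90, centroid at (70.00, 199.71).
triangular fin: A = ½·30·135 = 2025.00, centroid at (150.00, 45.00).
hole: A = −π·22² = -1520.53, centroid at (42.00, 55.00).
ΣA = 32001.37 in²
ΣAX̄ = (23800.00)(70.00) + (7696.90)(70.00) + (2025.00)(150.00) + (-1520.53)(42.00) = 2444670.84 in³
ΣAȲ = (23800.00)(85.00) + (7696.90)(199.71) + (2025.00)(45.00) + (-1520.53)(55.00) = 3567635.81 in³
X̄ = 2444670.84 / 32001.37 = 76.39 in
Ȳ = 3567635.81 / 32001.37 = 111.48 in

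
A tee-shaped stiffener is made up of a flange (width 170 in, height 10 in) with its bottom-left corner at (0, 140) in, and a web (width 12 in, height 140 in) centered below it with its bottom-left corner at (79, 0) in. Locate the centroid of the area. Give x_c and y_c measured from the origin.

x_c = 85.00 in, y_c = 107.72 in

web: A = 12 × 140 = 1680.00, centroid at (85.00, 70.00).
flange: A = 170 × 10 = 1700.00, centroid at (85.00, 145.00).
ΣA = 3380.00 in², ΣAx_c = 287300.00 in³, ΣAy_c = 364100.00 in³.
x_c = 287300.00/3380.00 = 85.00 in; y_c = 364100.00/3380.00 = 107.72 in.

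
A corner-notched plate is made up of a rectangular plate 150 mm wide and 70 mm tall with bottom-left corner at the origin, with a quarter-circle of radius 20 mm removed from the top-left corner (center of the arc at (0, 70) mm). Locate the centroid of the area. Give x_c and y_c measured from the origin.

plate: A = 150 × 70 = 10500.00, centroid at (75.00, 35.00).
removed quarter-circle: A = −¼π·20² = -314.16, centroid at (8.49, 61.51).
ΣA = 10185.84 mm²
ΣAx_c = (10500.00)(75.00) + (-314.16)(8.49) = 784833.33 mm³
ΣAy_c = (10500.00)(35.00) + (-314.16)(61.51) = 348175.52 mm³
x_c = 784833.33 / 10185.84 = 77.05 mm
y_c = 348175.52 / 10185.84 = 34.18 mm

x_c = 77.05 mm, y_c = 34.18 mm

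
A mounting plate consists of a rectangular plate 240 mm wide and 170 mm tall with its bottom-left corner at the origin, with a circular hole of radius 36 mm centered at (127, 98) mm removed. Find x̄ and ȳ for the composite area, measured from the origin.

plate: A = 240 × 170 = 40800.00, centroid at (120.00, 85.00).
hole: A = −π·36² = -4071.50, centroid at (127.00, 98.00).
ΣA = 36728.50 mm², ΣAx̄ = 4378918.98 mm³, ΣAȳ = 3068992.60 mm³.
x̄ = 4378918.98/36728.50 = 119.22 mm; ȳ = 3068992.60/36728.50 = 83.56 mm.

x̄ = 119.22 mm, ȳ = 83.56 mm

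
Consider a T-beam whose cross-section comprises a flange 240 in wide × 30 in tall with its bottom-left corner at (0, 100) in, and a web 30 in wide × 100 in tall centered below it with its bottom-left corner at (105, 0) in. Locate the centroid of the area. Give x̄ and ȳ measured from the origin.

x̄ = 120.00 in, ȳ = 95.88 in

web: A = 30 × 100 = 3000.00, centroid at (120.00, 50.00).
flange: A = 240 × 30 = 7200.00, centroid at (120.00, 115.00).
ΣA = 10200.00 in², ΣAx̄ = 1224000.00 in³, ΣAȳ = 978000.00 in³.
x̄ = 1224000.00/10200.00 = 120.00 in; ȳ = 978000.00/10200.00 = 95.88 in.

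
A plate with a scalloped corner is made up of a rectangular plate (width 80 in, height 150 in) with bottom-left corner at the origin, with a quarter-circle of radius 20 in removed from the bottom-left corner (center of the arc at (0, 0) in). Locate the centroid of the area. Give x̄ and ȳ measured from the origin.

x̄ = 40.85 in, ȳ = 76.79 in

plate: A = 80 × 150 = 12000.00, centroid at (40.00, 75.00).
removed quarter-circle: A = −¼π·20² = -314.16, centroid at (8.49, 8.49).
ΣA = 11685.84 in², ΣAx̄ = 477333.33 in³, ΣAȳ = 897333.33 in³.
x̄ = 477333.33/11685.84 = 40.85 in; ȳ = 897333.33/11685.84 = 76.79 in.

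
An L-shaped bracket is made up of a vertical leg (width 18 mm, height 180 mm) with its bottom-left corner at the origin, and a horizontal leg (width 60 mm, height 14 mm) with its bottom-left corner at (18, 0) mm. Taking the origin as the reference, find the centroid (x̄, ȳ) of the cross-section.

vertical leg: A = 18 × 180 = 3240.00, centroid at (9.00, 90.00).
horizontal leg: A = 60 × 14 = 840.00, centroid at (48.00, 7.00).
ΣA = 4080.00 mm², ΣAx̄ = 69480.00 mm³, ΣAȳ = 297480.00 mm³.
x̄ = 69480.00/4080.00 = 17.03 mm; ȳ = 297480.00/4080.00 = 72.91 mm.

x̄ = 17.03 mm, ȳ = 72.91 mm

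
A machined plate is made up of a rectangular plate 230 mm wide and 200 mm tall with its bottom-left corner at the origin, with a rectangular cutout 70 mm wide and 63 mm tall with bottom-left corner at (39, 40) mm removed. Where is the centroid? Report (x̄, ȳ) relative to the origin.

x̄ = 119.35 mm, ȳ = 103.02 mm

plate: A = 230 × 200 = 46000.00, centroid at (115.00, 100.00).
hole: A = −(70 × 63) = -4410.00, centroid at (74.00, 71.50).
ΣA = 41590.00 mm²
ΣAx̄ = (46000.00)(115.00) + (-4410.00)(74.00) = 4963660.00 mm³
ΣAȳ = (46000.00)(100.00) + (-4410.00)(71.50) = 4284685.00 mm³
x̄ = 4963660.00 / 41590.00 = 119.35 mm
ȳ = 4284685.00 / 41590.00 = 103.02 mm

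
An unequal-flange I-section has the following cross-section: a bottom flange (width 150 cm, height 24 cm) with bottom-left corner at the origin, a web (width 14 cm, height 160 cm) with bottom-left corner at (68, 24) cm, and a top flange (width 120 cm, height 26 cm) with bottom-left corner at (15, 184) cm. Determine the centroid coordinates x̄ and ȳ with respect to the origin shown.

x̄ = 75.00 cm, ȳ = 99.42 cm

Part | A | x̄ᵢ | ȳᵢ | A·x̄ᵢ | A·ȳᵢ
bottom flange | 3600.00 | 75.00 | 12.00 | 270000.00 | 43200.00
web | 2240.00 | 75.00 | 104.00 | 168000.00 | 232960.00
top flange | 3120.00 | 75.00 | 197.00 | 234000.00 | 614640.00
Σ | 8960.00 |  |  | 672000.00 | 890800.00
x̄ = 672000.00 / 8960.00 = 75.00 cm
ȳ = 890800.00 / 8960.00 = 99.42 cm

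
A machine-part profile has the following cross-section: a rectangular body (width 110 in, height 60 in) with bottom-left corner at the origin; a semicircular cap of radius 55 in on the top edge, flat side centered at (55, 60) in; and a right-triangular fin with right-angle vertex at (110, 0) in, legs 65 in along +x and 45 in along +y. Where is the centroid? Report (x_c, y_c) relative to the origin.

x_c = 63.75 in, y_c = 48.07 in

rectangular body: A = 110 × 60 = 6600.00, centroid at (55.00, 30.00).
semicircular top: A = ½π·55² = 4751.66, centroid at (55.00, 83.34).
triangular fin: A = ½·65·45 = 1462.50, centroid at (131.67, 15.00).
ΣA = 12814.16 in², ΣAx_c = 816903.74 in³, ΣAy_c = 615953.70 in³.
x_c = 816903.74/12814.16 = 63.75 in; y_c = 615953.70/12814.16 = 48.07 in.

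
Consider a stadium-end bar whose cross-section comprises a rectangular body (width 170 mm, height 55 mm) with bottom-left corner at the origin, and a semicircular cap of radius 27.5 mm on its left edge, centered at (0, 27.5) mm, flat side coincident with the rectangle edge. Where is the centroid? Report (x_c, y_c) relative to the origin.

x_c = 74.10 mm, y_c = 27.50 mm

rectangular body: A = 170 × 55 = 9350.00, centroid at (85.00, 27.50).
semicircular end: A = ½π·27.5² = 1187.91, centroid at (-11.67, 27.50).
ΣA = 10537.91 mm², ΣAx_c = 780885.42 mm³, ΣAy_c = 289792.65 mm³.
x_c = 780885.42/10537.91 = 74.10 mm; y_c = 289792.65/10537.91 = 27.50 mm.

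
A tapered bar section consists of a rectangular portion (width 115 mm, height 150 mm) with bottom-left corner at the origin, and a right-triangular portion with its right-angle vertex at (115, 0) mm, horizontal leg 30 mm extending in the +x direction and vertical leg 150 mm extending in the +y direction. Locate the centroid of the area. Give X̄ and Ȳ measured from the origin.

X̄ = 65.29 mm, Ȳ = 72.12 mm

rectangular portion: A = 115 × 150 = 17250.00, centroid at (57.50, 75.00).
triangular portion: A = ½·30·150 = 2250.00, centroid at (125.00, 50.00).
ΣA = 19500.00 mm²
ΣAX̄ = (17250.00)(57.50) + (2250.00)(125.00) = 1273125.00 mm³
ΣAȲ = (17250.00)(75.00) + (2250.00)(50.00) = 1406250.00 mm³
X̄ = 1273125.00 / 19500.00 = 65.29 mm
Ȳ = 1406250.00 / 19500.00 = 72.12 mm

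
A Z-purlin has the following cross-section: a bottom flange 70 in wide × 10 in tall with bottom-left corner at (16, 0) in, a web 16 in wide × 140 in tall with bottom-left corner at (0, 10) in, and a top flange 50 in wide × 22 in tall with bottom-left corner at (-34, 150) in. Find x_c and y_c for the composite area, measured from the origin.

Part | A | x̄ᵢ | ȳᵢ | A·x̄ᵢ | A·ȳᵢ
bottom flange | 700.00 | 51.00 | 5.00 | 35700.00 | 3500.00
web | 2240.00 | 8.00 | 80.00 | 17920.00 | 179200.00
top flange | 1100.00 | -9.00 | 161.00 | -9900.00 | 177100.00
Σ | 4040.00 |  |  | 43720.00 | 359800.00
x_c = 43720.00 / 4040.00 = 10.82 in
y_c = 359800.00 / 4040.00 = 89.06 in

x_c = 10.82 in, y_c = 89.06 in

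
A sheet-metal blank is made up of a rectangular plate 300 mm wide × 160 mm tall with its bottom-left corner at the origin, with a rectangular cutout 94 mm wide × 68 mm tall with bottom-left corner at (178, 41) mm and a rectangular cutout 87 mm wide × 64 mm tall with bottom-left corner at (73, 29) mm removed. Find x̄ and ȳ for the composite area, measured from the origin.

x̄ = 141.87 mm, ȳ = 83.82 mm

plate: A = 300 × 160 = 48000.00, centroid at (150.00, 80.00).
hole 1: A = −(94 × 68) = -6392.00, centroid at (225.00, 75.00).
hole 2: A = −(87 × 64) = -5568.00, centroid at (116.50, 61.00).
ΣA = 36040.00 mm²
ΣAx̄ = (48000.00)(150.00) + (-6392.00)(225.00) + (-5568.00)(116.50) = 5113128.00 mm³
ΣAȳ = (48000.00)(80.00) + (-6392.00)(75.00) + (-5568.00)(61.00) = 3020952.00 mm³
x̄ = 5113128.00 / 36040.00 = 141.87 mm
ȳ = 3020952.00 / 36040.00 = 83.82 mm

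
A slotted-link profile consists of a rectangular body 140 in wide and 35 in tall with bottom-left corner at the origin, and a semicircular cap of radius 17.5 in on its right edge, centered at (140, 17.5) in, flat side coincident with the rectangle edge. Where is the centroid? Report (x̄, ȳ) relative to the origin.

x̄ = 76.92 in, ȳ = 17.50 in

Part | A | x̄ᵢ | ȳᵢ | A·x̄ᵢ | A·ȳᵢ
rectangular body | 4900.00 | 70.00 | 17.50 | 343000.00 | 85750.00
semicircular end | 481.06 | 147.43 | 17.50 | 70920.81 | 8418.49
Σ | 5381.06 |  |  | 413920.81 | 94168.49
x̄ = 413920.81 / 5381.06 = 76.92 in
ȳ = 94168.49 / 5381.06 = 17.50 in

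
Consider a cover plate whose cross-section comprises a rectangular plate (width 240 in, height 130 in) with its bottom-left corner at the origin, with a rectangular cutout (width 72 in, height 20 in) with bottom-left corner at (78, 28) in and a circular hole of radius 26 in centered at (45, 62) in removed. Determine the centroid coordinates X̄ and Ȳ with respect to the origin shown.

X̄ = 126.08 in, Ȳ = 66.64 in

Part | A | x̄ᵢ | ȳᵢ | A·x̄ᵢ | A·ȳᵢ
plate | 31200.00 | 120.00 | 65.00 | 3744000.00 | 2028000.00
hole 1 | -1440.00 | 114.00 | 38.00 | -164160.00 | -54720.00
hole 2 | -2123.72 | 45.00 | 62.00 | -95567.25 | -131670.43
Σ | 27636.28 |  |  | 3484272.75 | 1841609.57
X̄ = 3484272.75 / 27636.28 = 126.08 in
Ȳ = 1841609.57 / 27636.28 = 66.64 in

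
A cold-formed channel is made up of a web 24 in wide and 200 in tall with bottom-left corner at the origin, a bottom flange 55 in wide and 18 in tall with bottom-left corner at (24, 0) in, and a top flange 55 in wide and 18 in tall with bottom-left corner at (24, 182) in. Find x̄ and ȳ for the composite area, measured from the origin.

Part | A | x̄ᵢ | ȳᵢ | A·x̄ᵢ | A·ȳᵢ
web | 4800.00 | 12.00 | 100.00 | 57600.00 | 480000.00
bottom flange | 990.00 | 51.50 | 9.00 | 50985.00 | 8910.00
top flange | 990.00 | 51.50 | 191.00 | 50985.00 | 189090.00
Σ | 6780.00 |  |  | 159570.00 | 678000.00
x̄ = 159570.00 / 6780.00 = 23.54 in
ȳ = 678000.00 / 6780.00 = 100.00 in

x̄ = 23.54 in, ȳ = 100.00 in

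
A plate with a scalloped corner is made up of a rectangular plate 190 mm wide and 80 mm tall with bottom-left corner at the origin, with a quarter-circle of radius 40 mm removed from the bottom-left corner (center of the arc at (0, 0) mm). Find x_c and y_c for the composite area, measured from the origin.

Part | A | x̄ᵢ | ȳᵢ | A·x̄ᵢ | A·ȳᵢ
plate | 15200.00 | 95.00 | 40.00 | 1444000.00 | 608000.00
removed quarter-circle | -1256.64 | 16.98 | 16.98 | -21333.33 | -21333.33
Σ | 13943.36 |  |  | 1422666.67 | 586666.67
x_c = 1422666.67 / 13943.36 = 102.03 mm
y_c = 586666.67 / 13943.36 = 42.07 mm

x_c = 102.03 mm, y_c = 42.07 mm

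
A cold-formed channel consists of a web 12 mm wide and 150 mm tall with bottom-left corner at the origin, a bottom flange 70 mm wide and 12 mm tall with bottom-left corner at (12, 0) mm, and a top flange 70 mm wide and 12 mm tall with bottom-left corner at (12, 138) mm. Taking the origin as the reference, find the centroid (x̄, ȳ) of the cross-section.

x̄ = 25.79 mm, ȳ = 75.00 mm

web: A = 12 × 150 = 1800.00, centroid at (6.00, 75.00).
bottom flange: A = 70 × 12 = 840.00, centroid at (47.00, 6.00).
top flange: A = 70 × 12 = 840.00, centroid at (47.00, 144.00).
ΣA = 3480.00 mm²
ΣAx̄ = (1800.00)(6.00) + (840.00)(47.00) + (840.00)(47.00) = 89760.00 mm³
ΣAȳ = (1800.00)(75.00) + (840.00)(6.00) + (840.00)(144.00) = 261000.00 mm³
x̄ = 89760.00 / 3480.00 = 25.79 mm
ȳ = 261000.00 / 3480.00 = 75.00 mm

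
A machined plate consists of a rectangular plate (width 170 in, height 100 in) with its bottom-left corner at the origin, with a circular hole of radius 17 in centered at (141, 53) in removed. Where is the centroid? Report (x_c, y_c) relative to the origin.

x_c = 81.84 in, y_c = 49.83 in

plate: A = 170 × 100 = 17000.00, centroid at (85.00, 50.00).
hole: A = −π·17² = -907.92, centroid at (141.00, 53.00).
ΣA = 16092.08 in², ΣAx_c = 1316983.24 in³, ΣAy_c = 801880.23 in³.
x_c = 1316983.24/16092.08 = 81.84 in; y_c = 801880.23/16092.08 = 49.83 in.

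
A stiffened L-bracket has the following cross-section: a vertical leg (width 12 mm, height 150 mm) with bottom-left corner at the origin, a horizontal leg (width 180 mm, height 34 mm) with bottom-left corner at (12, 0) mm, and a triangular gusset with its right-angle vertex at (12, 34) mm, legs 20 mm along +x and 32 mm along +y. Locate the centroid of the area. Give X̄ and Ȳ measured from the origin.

X̄ = 77.79 mm, Ȳ = 30.74 mm

vertical leg: A = 12 × 150 = 1800.00, centroid at (6.00, 75.00).
horizontal leg: A = 180 × 34 = 6120.00, centroid at (102.00, 17.00).
gusset: A = ½·20·32 = 320.00, centroid at (18.67, 44.67).
ΣA = 8240.00 mm², ΣAX̄ = 641013.33 mm³, ΣAȲ = 253333.33 mm³.
X̄ = 641013.33/8240.00 = 77.79 mm; Ȳ = 253333.33/8240.00 = 30.74 mm.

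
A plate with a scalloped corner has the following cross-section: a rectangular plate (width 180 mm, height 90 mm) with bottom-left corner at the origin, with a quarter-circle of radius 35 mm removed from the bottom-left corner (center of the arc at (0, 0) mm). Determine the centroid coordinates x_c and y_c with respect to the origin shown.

x_c = 94.74 mm, y_c = 46.90 mm

plate: A = 180 × 90 = 16200.00, centroid at (90.00, 45.00).
removed quarter-circle: A = −¼π·35² = -962.11, centroid at (14.85, 14.85).
ΣA = 15237.89 mm²
ΣAx_c = (16200.00)(90.00) + (-962.11)(14.85) = 1443708.33 mm³
ΣAy_c = (16200.00)(45.00) + (-962.11)(14.85) = 714708.33 mm³
x_c = 1443708.33 / 15237.89 = 94.74 mm
y_c = 714708.33 / 15237.89 = 46.90 mm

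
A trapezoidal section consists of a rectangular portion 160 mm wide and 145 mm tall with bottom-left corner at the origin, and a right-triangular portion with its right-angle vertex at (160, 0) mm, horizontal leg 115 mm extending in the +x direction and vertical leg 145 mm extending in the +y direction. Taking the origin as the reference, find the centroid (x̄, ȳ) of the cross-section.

rectangular portion: A = 160 × 145 = 23200.00, centroid at (80.00, 72.50).
triangular portion: A = ½·115·145 = 8337.50, centroid at (198.33, 48.33).
ΣA = 31537.50 mm², ΣAx̄ = 3509604.17 mm³, ΣAȳ = 2084979.17 mm³.
x̄ = 3509604.17/31537.50 = 111.28 mm; ȳ = 2084979.17/31537.50 = 66.11 mm.

x̄ = 111.28 mm, ȳ = 66.11 mm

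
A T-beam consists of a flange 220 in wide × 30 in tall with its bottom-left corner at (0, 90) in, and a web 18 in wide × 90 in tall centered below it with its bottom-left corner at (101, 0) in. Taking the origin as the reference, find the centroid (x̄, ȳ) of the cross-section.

Part | A | x̄ᵢ | ȳᵢ | A·x̄ᵢ | A·ȳᵢ
web | 1620.00 | 110.00 | 45.00 | 178200.00 | 72900.00
flange | 6600.00 | 110.00 | 105.00 | 726000.00 | 693000.00
Σ | 8220.00 |  |  | 904200.00 | 765900.00
x̄ = 904200.00 / 8220.00 = 110.00 in
ȳ = 765900.00 / 8220.00 = 93.18 in

x̄ = 110.00 in, ȳ = 93.18 in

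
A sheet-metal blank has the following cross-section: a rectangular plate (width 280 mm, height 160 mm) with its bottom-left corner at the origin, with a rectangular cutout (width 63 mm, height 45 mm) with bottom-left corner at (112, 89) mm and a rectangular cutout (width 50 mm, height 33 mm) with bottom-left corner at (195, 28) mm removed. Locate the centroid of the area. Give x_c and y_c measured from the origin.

plate: A = 280 × 160 = 44800.00, centroid at (140.00, 80.00).
hole 1: A = −(63 × 45) = -2835.00, centroid at (143.50, 111.50).
hole 2: A = −(50 × 33) = -1650.00, centroid at (220.00, 44.50).
ΣA = 40315.00 mm²
ΣAx_c = (44800.00)(140.00) + (-2835.00)(143.50) + (-1650.00)(220.00) = 5502177.50 mm³
ΣAy_c = (44800.00)(80.00) + (-2835.00)(111.50) + (-1650.00)(44.50) = 3194472.50 mm³
x_c = 5502177.50 / 40315.00 = 136.48 mm
y_c = 3194472.50 / 40315.00 = 79.24 mm

x_c = 136.48 mm, y_c = 79.24 mm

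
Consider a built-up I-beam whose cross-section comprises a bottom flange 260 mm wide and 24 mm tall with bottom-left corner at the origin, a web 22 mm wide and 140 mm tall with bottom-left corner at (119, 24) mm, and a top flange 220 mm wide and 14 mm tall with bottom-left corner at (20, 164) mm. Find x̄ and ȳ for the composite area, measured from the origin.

x̄ = 130.00 mm, ȳ = 71.86 mm

Part | A | x̄ᵢ | ȳᵢ | A·x̄ᵢ | A·ȳᵢ
bottom flange | 6240.00 | 130.00 | 12.00 | 811200.00 | 74880.00
web | 3080.00 | 130.00 | 94.00 | 400400.00 | 289520.00
top flange | 3080.00 | 130.00 | 171.00 | 400400.00 | 526680.00
Σ | 12400.00 |  |  | 1612000.00 | 891080.00
x̄ = 1612000.00 / 12400.00 = 130.00 mm
ȳ = 891080.00 / 12400.00 = 71.86 mm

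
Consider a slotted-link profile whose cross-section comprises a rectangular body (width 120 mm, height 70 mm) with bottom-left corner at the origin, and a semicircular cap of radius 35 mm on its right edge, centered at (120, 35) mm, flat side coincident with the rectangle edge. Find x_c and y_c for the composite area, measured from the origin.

rectangular body: A = 120 × 70 = 8400.00, centroid at (60.00, 35.00).
semicircular end: A = ½π·35² = 1924.23, centroid at (134.85, 35.00).
ΣA = 10324.23 mm², ΣAx_c = 763490.39 mm³, ΣAy_c = 361347.89 mm³.
x_c = 763490.39/10324.23 = 73.95 mm; y_c = 361347.89/10324.23 = 35.00 mm.

x_c = 73.95 mm, y_c = 35.00 mm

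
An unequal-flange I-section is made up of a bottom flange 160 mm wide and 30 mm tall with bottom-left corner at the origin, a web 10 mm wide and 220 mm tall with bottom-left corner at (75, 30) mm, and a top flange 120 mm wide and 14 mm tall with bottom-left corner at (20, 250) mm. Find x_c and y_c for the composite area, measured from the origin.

x_c = 80.00 mm, y_c = 93.52 mm

Part | A | x̄ᵢ | ȳᵢ | A·x̄ᵢ | A·ȳᵢ
bottom flange | 4800.00 | 80.00 | 15.00 | 384000.00 | 72000.00
web | 2200.00 | 80.00 | 140.00 | 176000.00 | 308000.00
top flange | 1680.00 | 80.00 | 257.00 | 134400.00 | 431760.00
Σ | 8680.00 |  |  | 694400.00 | 811760.00
x_c = 694400.00 / 8680.00 = 80.00 mm
y_c = 811760.00 / 8680.00 = 93.52 mm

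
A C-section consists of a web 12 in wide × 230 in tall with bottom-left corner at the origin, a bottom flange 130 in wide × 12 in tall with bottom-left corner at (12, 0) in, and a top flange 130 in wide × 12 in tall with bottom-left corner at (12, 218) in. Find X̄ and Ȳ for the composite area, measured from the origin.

Part | A | x̄ᵢ | ȳᵢ | A·x̄ᵢ | A·ȳᵢ
web | 2760.00 | 6.00 | 115.00 | 16560.00 | 317400.00
bottom flange | 1560.00 | 77.00 | 6.00 | 120120.00 | 9360.00
top flange | 1560.00 | 77.00 | 224.00 | 120120.00 | 349440.00
Σ | 5880.00 |  |  | 256800.00 | 676200.00
X̄ = 256800.00 / 5880.00 = 43.67 in
Ȳ = 676200.00 / 5880.00 = 115.00 in

X̄ = 43.67 in, Ȳ = 115.00 in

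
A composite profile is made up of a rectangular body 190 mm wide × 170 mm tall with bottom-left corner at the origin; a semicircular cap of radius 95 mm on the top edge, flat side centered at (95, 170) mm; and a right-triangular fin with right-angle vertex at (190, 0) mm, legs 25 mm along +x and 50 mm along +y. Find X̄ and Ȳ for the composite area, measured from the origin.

X̄ = 96.37 mm, Ȳ = 121.81 mm

Part | A | x̄ᵢ | ȳᵢ | A·x̄ᵢ | A·ȳᵢ
rectangular body | 32300.00 | 95.00 | 85.00 | 3068500.00 | 2745500.00
semicircular top | 14176.44 | 95.00 | 210.32 | 1346761.50 | 2981577.60
triangular fin | 625.00 | 198.33 | 16.67 | 123958.33 | 10416.67
Σ | 47101.44 |  |  | 4539219.83 | 5737494.26
X̄ = 4539219.83 / 47101.44 = 96.37 mm
Ȳ = 5737494.26 / 47101.44 = 121.81 mm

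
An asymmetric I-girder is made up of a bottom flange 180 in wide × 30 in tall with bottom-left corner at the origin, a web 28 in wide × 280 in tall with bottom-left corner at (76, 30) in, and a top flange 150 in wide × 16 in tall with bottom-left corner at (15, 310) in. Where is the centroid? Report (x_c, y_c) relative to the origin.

bottom flange: A = 180 × 30 = 5400.00, centroid at (90.00, 15.00).
web: A = 28 × 280 = 7840.00, centroid at (90.00, 170.00).
top flange: A = 150 × 16 = 2400.00, centroid at (90.00, 318.00).
ΣA = 15640.00 in², ΣAx_c = 1407600.00 in³, ΣAy_c = 2177000.00 in³.
x_c = 1407600.00/15640.00 = 90.00 in; y_c = 2177000.00/15640.00 = 139.19 in.

x_c = 90.00 in, y_c = 139.19 in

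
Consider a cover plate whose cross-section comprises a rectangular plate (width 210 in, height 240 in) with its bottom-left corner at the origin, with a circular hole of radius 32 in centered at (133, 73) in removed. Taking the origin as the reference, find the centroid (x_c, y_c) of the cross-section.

plate: A = 210 × 240 = 50400.00, centroid at (105.00, 120.00).
hole: A = −π·32² = -3216.99, centroid at (133.00, 73.00).
ΣA = 47183.01 in²
ΣAx_c = (50400.00)(105.00) + (-3216.99)(133.00) = 4864140.21 in³
ΣAy_c = (50400.00)(120.00) + (-3216.99)(73.00) = 5813159.67 in³
x_c = 4864140.21 / 47183.01 = 103.09 in
y_c = 5813159.67 / 47183.01 = 123.20 in

x_c = 103.09 in, y_c = 123.20 in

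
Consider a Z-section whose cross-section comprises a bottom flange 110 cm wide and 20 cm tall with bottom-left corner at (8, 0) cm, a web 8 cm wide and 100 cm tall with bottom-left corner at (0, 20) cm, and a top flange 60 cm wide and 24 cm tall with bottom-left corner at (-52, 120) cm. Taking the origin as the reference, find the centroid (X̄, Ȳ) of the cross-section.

X̄ = 24.80 cm, Ȳ = 60.38 cm

bottom flange: A = 110 × 20 = 2200.00, centroid at (63.00, 10.00).
web: A = 8 × 100 = 800.00, centroid at (4.00, 70.00).
top flange: A = 60 × 24 = 1440.00, centroid at (-22.00, 132.00).
ΣA = 4440.00 cm², ΣAX̄ = 110120.00 cm³, ΣAȲ = 268080.00 cm³.
X̄ = 110120.00/4440.00 = 24.80 cm; Ȳ = 268080.00/4440.00 = 60.38 cm.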